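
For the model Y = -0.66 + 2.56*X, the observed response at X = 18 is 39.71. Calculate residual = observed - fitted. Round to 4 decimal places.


Fitted value at X = 18 is yhat = -0.66 + 2.56*18 = 45.4200.
Residual = 39.71 - 45.4200 = -5.7100.

-5.7100


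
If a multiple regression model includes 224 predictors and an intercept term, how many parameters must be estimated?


Each predictor gets one coefficient, plus one intercept.
Total parameters = 224 + 1 = 225.

225


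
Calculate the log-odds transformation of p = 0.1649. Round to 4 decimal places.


1 - p = 0.8351.
p/(1-p) = 0.1975.
logit = ln(0.1975) = -1.6222.

-1.6222


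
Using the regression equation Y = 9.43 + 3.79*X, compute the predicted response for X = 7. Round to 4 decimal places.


Substitute X = 7 into the equation:
Y = 9.43 + 3.79 * 7 = 9.43 + 26.5300 = 35.9600.

35.9600


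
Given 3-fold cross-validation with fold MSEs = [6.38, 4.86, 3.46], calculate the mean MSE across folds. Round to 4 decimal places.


Total MSE across folds = 14.7000.
CV-MSE = 14.7000/3 = 4.9000.

4.9000


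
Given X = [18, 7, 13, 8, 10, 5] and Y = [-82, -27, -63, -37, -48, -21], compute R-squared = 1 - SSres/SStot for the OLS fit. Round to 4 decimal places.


After computing the OLS fit (b0=3.0782, b1=-4.8602):
SSres = 37.3323, SStot = 2655.3333.
R^2 = 1 - 37.3323/2655.3333 = 0.9859.

0.9859


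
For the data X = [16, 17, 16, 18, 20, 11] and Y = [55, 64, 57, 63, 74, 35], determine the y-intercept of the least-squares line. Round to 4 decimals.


The slope is b1 = 4.3015.
Sample means are xbar = 16.3333 and ybar = 58.0000.
Intercept: b0 = 58.0000 - (4.3015)(16.3333) = -12.2574.

-12.2574


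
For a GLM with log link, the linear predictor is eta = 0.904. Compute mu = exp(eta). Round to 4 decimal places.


Apply the inverse link:
mu = e^0.904 = 2.4695.

2.4695


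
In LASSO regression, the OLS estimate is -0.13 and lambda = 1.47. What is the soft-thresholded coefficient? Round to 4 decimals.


Absolute value: |-0.13| = 0.13.
Compare to lambda = 1.47.
Since |beta| <= lambda, the coefficient is set to 0.

0.0000


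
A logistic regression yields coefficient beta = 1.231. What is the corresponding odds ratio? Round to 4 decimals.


The odds ratio is computed as:
OR = e^(1.231) = 3.4247.

3.4247


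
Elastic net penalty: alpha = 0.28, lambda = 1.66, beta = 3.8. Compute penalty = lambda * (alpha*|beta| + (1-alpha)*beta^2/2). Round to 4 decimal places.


Compute:
L1 = 0.28 * 3.8 = 1.0640.
L2 = 0.72 * 3.8^2 / 2 = 5.1984.
Penalty = 1.66 * (1.0640 + 5.1984) = 10.3956.

10.3956


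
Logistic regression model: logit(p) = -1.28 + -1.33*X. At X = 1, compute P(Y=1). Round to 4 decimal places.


Compute z = -1.28 + (-1.33)(1) = -2.6100.
exp(-z) = 13.5991.
P = 1/(1 + 13.5991) = 0.0685.

0.0685


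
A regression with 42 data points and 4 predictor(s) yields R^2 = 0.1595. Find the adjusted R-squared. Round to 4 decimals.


Plug in: Adj R^2 = 1 - (1 - 0.1595) * 41/37.
= 1 - 0.8405 * 41/37
= 1 - 34.4605 / 37
= 1 - 0.9314 = 0.0686.

0.0686


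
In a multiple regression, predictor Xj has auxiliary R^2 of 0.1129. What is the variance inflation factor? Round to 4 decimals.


VIF = 1 / (1 - 0.1129).
= 1 / 0.8871 = 1.1273.

1.1273


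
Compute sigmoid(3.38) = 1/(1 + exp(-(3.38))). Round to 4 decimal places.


exp(-3.3800) = 0.0340.
1 + exp(-z) = 1.0340.
sigmoid = 1/1.0340 = 0.9671.

0.9671


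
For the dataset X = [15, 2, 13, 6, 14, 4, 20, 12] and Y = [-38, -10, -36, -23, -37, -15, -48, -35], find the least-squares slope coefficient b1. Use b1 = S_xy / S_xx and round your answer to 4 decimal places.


Calculate xbar = 10.7500, ybar = -30.2500.
S_xx = 265.5000, S_xy = -552.5000.
Using b1 = S_xy / S_xx = -552.5000 / 265.5000, we get b1 = -2.0810.

-2.0810


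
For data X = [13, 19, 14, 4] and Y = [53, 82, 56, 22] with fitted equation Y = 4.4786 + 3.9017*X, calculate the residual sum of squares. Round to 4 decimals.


Compute predicted values, then residuals = yi - yhat_i.
Residuals: [-2.2007, 3.3891, -3.1024, 1.9146].
SSres = sum(residual^2) = 29.6197.

29.6197


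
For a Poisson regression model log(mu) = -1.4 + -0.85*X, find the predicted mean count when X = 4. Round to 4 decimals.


Compute eta = -1.4 + -0.85 * 4 = -4.8000.
Apply inverse link: mu = e^-4.8000 = 0.0082.

0.0082


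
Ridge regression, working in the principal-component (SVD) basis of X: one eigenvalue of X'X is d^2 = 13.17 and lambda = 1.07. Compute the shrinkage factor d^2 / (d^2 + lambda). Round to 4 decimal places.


Compute the denominator: 13.17 + 1.07 = 14.2400.
Shrinkage factor = 13.17 / 14.2400 = 0.9249.

0.9249


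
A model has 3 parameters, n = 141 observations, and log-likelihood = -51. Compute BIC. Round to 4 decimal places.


Compute k*ln(n) = 3*ln(141) = 3*4.948760 = 14.846280.
Then -2*loglik = 102.
BIC = 14.846280 + 102 = 116.846280, which rounds to 116.8463.

116.8463


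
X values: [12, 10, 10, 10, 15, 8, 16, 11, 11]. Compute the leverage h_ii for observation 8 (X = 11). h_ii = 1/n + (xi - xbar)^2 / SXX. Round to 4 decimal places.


n = 9, xbar = 11.4444.
SXX = sum((xi - xbar)^2) = 52.2222.
h = 1/9 + (11 - 11.4444)^2 / 52.2222 = 0.1149.

0.1149


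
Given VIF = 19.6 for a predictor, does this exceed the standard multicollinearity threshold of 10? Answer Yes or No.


The threshold is 10.
VIF = 19.6 is >= 10.
Multicollinearity indication: Yes.

Yes


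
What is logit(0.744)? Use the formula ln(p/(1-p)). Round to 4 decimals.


The odds are p/(1-p) = 0.744 / 0.256 = 2.9063.
logit(p) = ln(2.9063) = 1.0669.

1.0669


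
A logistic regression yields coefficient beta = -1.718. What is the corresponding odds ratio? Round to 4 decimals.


Odds ratio = exp(beta) = exp(-1.718).
= 0.1794.

0.1794


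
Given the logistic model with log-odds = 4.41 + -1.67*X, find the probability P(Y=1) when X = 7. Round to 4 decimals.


Compute z = 4.41 + (-1.67)(7) = -7.2800.
exp(-z) = 1450.9880.
P = 1/(1 + 1450.9880) = 0.0007.

0.0007


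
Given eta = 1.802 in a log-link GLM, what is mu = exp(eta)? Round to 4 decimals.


Apply the inverse link:
mu = e^1.802 = 6.0618.

6.0618


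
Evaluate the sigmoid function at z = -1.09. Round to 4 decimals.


exp(1.0900) = 2.9743.
1 + exp(-z) = 3.9743.
sigmoid = 1/3.9743 = 0.2516.

0.2516


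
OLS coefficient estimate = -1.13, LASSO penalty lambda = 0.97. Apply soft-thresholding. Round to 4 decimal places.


Absolute value: |-1.13| = 1.13.
Compare to lambda = 0.97.
Since |beta| > lambda, coefficient = sign(beta)*(|beta| - lambda) = -0.1600.

-0.1600


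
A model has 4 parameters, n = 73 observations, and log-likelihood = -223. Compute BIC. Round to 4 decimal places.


ln(73) = 4.290459.
k * ln(n) = 4 * 4.290459 = 17.161836.
-2L = 446.
BIC = 17.161836 + 446 = 463.161836, which rounds to 463.1618.

463.1618


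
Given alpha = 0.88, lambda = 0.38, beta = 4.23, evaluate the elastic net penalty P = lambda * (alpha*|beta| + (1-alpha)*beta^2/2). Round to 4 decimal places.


Compute:
L1 = 0.88 * 4.23 = 3.7224.
L2 = 0.12 * 4.23^2 / 2 = 1.0736.
Penalty = 0.38 * (3.7224 + 1.0736) = 1.8225.

1.8225


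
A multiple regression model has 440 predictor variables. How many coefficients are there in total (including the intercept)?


Total coefficients = number of predictors + 1 (for the intercept).
= 440 + 1 = 441.

441


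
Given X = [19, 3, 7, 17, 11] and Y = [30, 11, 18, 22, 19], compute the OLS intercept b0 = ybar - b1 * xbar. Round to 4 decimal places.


The slope is b1 = 0.9598.
Sample means are xbar = 11.4000 and ybar = 20.0000.
Intercept: b0 = 20.0000 - (0.9598)(11.4000) = 9.0580.

9.0580


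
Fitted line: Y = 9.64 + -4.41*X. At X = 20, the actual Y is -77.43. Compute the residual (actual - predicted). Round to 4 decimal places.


Fitted value at X = 20 is yhat = 9.64 + -4.41*20 = -78.5600.
Residual = -77.43 - -78.5600 = 1.1300.

1.1300


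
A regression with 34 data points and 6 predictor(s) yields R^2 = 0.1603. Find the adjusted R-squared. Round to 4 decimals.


Adjusted R^2 = 1 - (1 - R^2) * (n-1)/(n-p-1).
(1 - R^2) = 0.8397.
(n-1)/(n-p-1) = 33/27.
(1 - R^2) * (n-1) = 0.8397 * 33 = 27.7101.
Divide by (n-p-1): 27.7101 / 27 = 1.0263.
Adj R^2 = 1 - 1.0263 = -0.0263.

-0.0263


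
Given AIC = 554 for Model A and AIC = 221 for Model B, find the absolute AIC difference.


Compute |554 - 221| = 333.
Model B has the smaller AIC.

333


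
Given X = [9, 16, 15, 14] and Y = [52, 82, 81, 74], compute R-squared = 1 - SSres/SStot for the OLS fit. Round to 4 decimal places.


After computing the OLS fit (b0=11.9655, b1=4.4655):
SSres = 6.4655, SStot = 584.7500.
R^2 = 1 - 6.4655/584.7500 = 0.9889.

0.9889


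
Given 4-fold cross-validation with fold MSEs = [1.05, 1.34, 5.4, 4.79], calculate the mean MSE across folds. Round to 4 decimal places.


Total MSE across folds = 12.5800.
CV-MSE = 12.5800/4 = 3.1450.

3.1450


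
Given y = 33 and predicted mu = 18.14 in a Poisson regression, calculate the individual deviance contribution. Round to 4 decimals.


Compute y*ln(y/mu) = 33*ln(33/18.14) = 33*0.598388 = 19.746804.
y - mu = 14.86.
D = 2*(19.746804 - (14.86)) = 9.773608, which rounds to 9.7736.

9.7736


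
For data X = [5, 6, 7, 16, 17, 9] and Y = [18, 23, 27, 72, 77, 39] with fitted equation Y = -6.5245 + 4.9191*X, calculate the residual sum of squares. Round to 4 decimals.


Compute predicted values, then residuals = yi - yhat_i.
Residuals: [-0.0710, 0.0099, -0.9092, -0.1811, -0.1002, 1.2526].
SSres = sum(residual^2) = 2.4436.

2.4436


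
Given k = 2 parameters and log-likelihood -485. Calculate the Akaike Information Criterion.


Compute:
2k = 2*2 = 4.
-2*loglik = -2*(-485) = 970.
AIC = 4 + 970 = 974.

974


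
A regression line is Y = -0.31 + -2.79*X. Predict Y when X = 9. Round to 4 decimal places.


Substitute X = 9 into the equation:
Y = -0.31 + -2.79 * 9 = -0.31 + -25.1100 = -25.4200.

-25.4200


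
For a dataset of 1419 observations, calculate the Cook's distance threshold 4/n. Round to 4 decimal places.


Using the rule of thumb:
Threshold = 4 / 1419 = 0.0028.

0.0028


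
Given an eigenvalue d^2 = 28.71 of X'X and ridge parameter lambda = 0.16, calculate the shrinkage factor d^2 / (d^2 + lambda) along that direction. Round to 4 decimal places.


Denominator = d^2 + lambda = 28.71 + 0.16 = 28.8700.
Shrinkage = 28.71 / 28.8700 = 0.9945.

0.9945


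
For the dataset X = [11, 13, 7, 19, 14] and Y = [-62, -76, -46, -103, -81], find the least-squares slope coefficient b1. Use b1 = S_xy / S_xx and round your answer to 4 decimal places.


The sample means are xbar = 12.8000 and ybar = -73.6000.
Compute S_xx = 76.8000 and S_xy = -372.6000.
Slope b1 = S_xy / S_xx = -372.6000 / 76.8000 = -4.8516.

-4.8516


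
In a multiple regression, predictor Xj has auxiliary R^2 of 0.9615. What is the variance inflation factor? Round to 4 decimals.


Denominator: 1 - 0.9615 = 0.0385.
VIF = 1 / 0.0385 = 25.9740.

25.9740


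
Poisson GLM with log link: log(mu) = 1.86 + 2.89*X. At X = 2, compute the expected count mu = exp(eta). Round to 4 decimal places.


Linear predictor: eta = 1.86 + (2.89)(2) = 7.6400.
Expected count: mu = exp(7.6400) = 2079.7438.

2079.7438


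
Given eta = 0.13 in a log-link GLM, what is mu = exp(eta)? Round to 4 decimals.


mu = exp(eta) = exp(0.13).
= 1.1388.

1.1388


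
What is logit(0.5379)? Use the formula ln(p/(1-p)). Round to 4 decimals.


Compute the odds: 0.5379/0.4621 = 1.1640.
Take the natural log: ln(1.1640) = 0.1519.

0.1519


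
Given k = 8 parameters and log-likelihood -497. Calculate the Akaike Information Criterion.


AIC = 2*8 - 2*(-497).
= 16 + 994 = 1010.

1010


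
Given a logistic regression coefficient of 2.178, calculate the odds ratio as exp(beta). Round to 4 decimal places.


The odds ratio is computed as:
OR = e^(2.178) = 8.8286.

8.8286


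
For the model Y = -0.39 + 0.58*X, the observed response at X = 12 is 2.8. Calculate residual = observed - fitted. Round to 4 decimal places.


Compute yhat = -0.39 + (0.58)(12) = 6.5700.
Residual = actual - predicted = 2.8 - 6.5700 = -3.7700.

-3.7700


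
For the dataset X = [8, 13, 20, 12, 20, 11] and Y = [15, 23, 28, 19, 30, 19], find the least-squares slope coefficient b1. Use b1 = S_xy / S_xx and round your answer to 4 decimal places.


Calculate xbar = 14.0000, ybar = 22.3333.
S_xx = 122.0000, S_xy = 140.0000.
Using b1 = S_xy / S_xx = 140.0000 / 122.0000, we get b1 = 1.1475.

1.1475


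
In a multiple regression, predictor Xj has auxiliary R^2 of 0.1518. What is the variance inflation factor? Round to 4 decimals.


Denominator: 1 - 0.1518 = 0.8482.
VIF = 1 / 0.8482 = 1.1790.

1.1790


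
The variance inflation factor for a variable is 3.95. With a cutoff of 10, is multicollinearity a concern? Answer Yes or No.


Compare VIF = 3.95 to the threshold of 10.
3.95 < 10, so the answer is No.

No


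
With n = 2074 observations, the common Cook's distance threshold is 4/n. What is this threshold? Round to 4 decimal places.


Using the rule of thumb:
Threshold = 4 / 2074 = 0.0019.

0.0019


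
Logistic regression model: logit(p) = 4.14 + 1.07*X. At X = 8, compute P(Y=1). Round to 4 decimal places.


z = 4.14 + 1.07 * 8 = 12.7000.
Sigmoid: P = 1 / (1 + exp(-12.7000)) = 1.0000.

1.0000


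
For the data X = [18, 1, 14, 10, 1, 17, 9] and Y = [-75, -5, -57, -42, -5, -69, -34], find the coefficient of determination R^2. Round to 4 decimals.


After computing the OLS fit (b0=-0.3493, b1=-4.0651):
SSres = 12.7637, SStot = 4838.0000.
R^2 = 1 - 12.7637/4838.0000 = 0.9974.

0.9974


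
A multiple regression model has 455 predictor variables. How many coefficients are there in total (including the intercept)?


Including the intercept, the model has 455 predictor coefficients + 1 intercept.
Total = 456.

456


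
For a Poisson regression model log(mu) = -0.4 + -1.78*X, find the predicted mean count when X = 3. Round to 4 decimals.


Compute eta = -0.4 + -1.78 * 3 = -5.7400.
Apply inverse link: mu = e^-5.7400 = 0.0032.

0.0032


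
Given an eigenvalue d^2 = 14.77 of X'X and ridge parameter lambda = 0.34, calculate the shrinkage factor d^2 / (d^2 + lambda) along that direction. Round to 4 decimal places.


d^2 + lambda = 14.77 + 0.34 = 15.1100.
Shrinkage factor = 14.77/15.1100 = 0.9775.

0.9775


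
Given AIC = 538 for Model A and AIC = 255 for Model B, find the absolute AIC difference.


Absolute difference = |538 - 255| = 283.
The model with lower AIC (B) is preferred.

283


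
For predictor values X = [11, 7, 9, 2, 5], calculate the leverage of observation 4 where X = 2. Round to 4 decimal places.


Mean of X: xbar = 6.8000.
SXX = 48.8000.
For X = 2: h = 1/5 + (2 - 6.8000)^2/48.8000 = 0.6721.

0.6721


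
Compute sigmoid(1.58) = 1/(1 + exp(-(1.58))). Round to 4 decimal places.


exp(-1.5800) = 0.2060.
1 + exp(-z) = 1.2060.
sigmoid = 1/1.2060 = 0.8292.

0.8292


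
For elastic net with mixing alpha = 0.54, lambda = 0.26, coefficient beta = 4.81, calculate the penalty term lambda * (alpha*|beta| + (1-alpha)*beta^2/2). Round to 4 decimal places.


Compute:
L1 = 0.54 * 4.81 = 2.5974.
L2 = 0.46 * 4.81^2 / 2 = 5.3213.
Penalty = 0.26 * (2.5974 + 5.3213) = 2.0589.

2.0589


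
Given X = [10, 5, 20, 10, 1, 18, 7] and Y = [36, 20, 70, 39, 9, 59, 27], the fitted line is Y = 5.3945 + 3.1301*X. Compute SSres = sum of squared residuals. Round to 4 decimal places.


Predicted values from Y = 5.3945 + 3.1301*X.
Residuals: [-0.6955, -1.0450, 2.0035, 2.3045, 0.4754, -2.7363, -0.3052].
SSres = 18.7070.

18.7070


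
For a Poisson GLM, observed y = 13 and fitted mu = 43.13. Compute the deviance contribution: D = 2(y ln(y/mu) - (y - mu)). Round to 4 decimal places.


First: ln(13/43.13) = -1.199269.
Then: 13 * -1.199269 = -15.590497.
y - mu = 13 - 43.13 = -30.13.
D = 2(-15.590497 - -30.13) = 29.079006, which rounds to 29.0790.

29.0790


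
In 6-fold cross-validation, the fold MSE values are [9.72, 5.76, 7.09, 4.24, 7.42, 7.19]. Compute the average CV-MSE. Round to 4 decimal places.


Total MSE across folds = 41.4200.
CV-MSE = 41.4200/6 = 6.9033.

6.9033


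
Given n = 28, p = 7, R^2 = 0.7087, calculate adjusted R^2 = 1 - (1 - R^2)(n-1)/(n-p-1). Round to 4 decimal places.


Plug in: Adj R^2 = 1 - (1 - 0.7087) * 27/20.
= 1 - 0.2913 * 27/20
= 1 - 7.8651 / 20
= 1 - 0.3933 = 0.6067.

0.6067


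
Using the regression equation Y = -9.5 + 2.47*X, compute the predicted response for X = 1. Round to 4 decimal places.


Plug X = 1 into Y = -9.5 + 2.47*X:
Y = -9.5 + 2.4700 = -7.0300.

-7.0300


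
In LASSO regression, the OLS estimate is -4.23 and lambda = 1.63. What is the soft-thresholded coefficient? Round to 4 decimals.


|beta_OLS| = 4.23.
lambda = 1.63.
Since |beta| > lambda, coefficient = sign(beta)*(|beta| - lambda) = -2.6000.
Result = -2.6000.

-2.6000


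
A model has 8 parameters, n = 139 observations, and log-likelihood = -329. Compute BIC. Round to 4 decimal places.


Compute k*ln(n) = 8*ln(139) = 8*4.934474 = 39.475792.
Then -2*loglik = 658.
BIC = 39.475792 + 658 = 697.475792, which rounds to 697.4758.

697.4758


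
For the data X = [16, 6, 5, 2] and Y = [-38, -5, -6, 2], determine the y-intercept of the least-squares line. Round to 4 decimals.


First find the slope: b1 = -2.9187.
Means: xbar = 7.2500, ybar = -11.7500.
b0 = ybar - b1 * xbar = -11.7500 - -2.9187 * 7.2500 = 9.4108.

9.4108


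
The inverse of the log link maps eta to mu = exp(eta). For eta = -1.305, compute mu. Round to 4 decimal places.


Apply the inverse link:
mu = e^-1.305 = 0.2712.

0.2712


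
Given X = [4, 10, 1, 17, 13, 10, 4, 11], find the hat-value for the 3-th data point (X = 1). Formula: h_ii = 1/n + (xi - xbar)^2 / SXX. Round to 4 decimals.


Compute xbar = 8.7500 with n = 8 observations.
SXX = 199.5000.
Leverage = 1/8 + (1 - 8.7500)^2/199.5000 = 0.4261.

0.4261


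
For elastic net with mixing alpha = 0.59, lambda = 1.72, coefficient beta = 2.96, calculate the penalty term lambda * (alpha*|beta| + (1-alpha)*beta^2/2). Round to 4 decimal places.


alpha * |beta| = 0.59 * 2.96 = 1.7464.
(1-alpha) * beta^2/2 = 0.41 * 8.7616/2 = 1.7961.
Total = 1.72 * (1.7464 + 1.7961) = 6.0931.

6.0931


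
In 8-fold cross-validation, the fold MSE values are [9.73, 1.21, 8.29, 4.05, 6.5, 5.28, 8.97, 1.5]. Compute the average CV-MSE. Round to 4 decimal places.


Total MSE across folds = 45.5300.
CV-MSE = 45.5300/8 = 5.6913.

5.6913


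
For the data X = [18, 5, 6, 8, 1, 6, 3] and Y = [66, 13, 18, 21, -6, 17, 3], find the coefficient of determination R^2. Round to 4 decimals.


Fit the OLS line: b0 = -9.1226, b1 = 4.1672.
SSres = 18.9841.
SStot = 3134.8571.
R^2 = 1 - 18.9841/3134.8571 = 0.9939.

0.9939


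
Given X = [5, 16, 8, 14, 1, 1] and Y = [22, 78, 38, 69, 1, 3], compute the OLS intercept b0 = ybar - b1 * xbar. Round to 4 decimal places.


Compute b1 = 5.1071 from the OLS formula.
With xbar = 7.5000 and ybar = 35.1667, the intercept is:
b0 = 35.1667 - 5.1071 * 7.5000 = -3.1363.

-3.1363


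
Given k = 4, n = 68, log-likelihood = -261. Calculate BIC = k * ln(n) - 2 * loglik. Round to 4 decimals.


ln(68) = 4.219508.
k * ln(n) = 4 * 4.219508 = 16.878032.
-2L = 522.
BIC = 16.878032 + 522 = 538.878032, which rounds to 538.8780.

538.8780


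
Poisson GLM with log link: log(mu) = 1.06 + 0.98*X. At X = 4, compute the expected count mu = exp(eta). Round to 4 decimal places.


Linear predictor: eta = 1.06 + (0.98)(4) = 4.9800.
Expected count: mu = exp(4.9800) = 145.4744.

145.4744


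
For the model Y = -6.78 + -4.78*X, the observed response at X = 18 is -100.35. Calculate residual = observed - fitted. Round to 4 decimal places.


Compute yhat = -6.78 + (-4.78)(18) = -92.8200.
Residual = actual - predicted = -100.35 - -92.8200 = -7.5300.

-7.5300


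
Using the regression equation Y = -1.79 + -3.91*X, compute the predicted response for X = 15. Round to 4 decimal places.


Plug X = 15 into Y = -1.79 + -3.91*X:
Y = -1.79 + -58.6500 = -60.4400.

-60.4400


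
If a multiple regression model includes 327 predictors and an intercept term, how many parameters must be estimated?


Total coefficients = number of predictors + 1 (for the intercept).
= 327 + 1 = 328.

328


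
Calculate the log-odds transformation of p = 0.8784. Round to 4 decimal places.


Compute the odds: 0.8784/0.1216 = 7.2237.
Take the natural log: ln(7.2237) = 1.9774.

1.9774


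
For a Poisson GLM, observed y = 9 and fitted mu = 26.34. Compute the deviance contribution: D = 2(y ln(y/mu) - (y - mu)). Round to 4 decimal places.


Compute y*ln(y/mu) = 9*ln(9/26.34) = 9*-1.073864 = -9.664776.
y - mu = -17.34.
D = 2*(-9.664776 - (-17.34)) = 15.350448, which rounds to 15.3504.

15.3504


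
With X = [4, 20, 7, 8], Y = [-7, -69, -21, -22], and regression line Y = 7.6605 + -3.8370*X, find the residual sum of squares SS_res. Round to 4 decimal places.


Predicted values from Y = 7.6605 + -3.8370*X.
Residuals: [0.6875, 0.0795, -1.8015, 1.0355].
SSres = 4.7966.

4.7966


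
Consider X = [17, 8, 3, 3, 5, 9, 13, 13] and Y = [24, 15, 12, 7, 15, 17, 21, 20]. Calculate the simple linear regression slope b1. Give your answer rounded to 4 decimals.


The sample means are xbar = 8.8750 and ybar = 16.3750.
Compute S_xx = 184.8750 and S_xy = 183.3750.
Slope b1 = S_xy / S_xx = 183.3750 / 184.8750 = 0.9919.

0.9919


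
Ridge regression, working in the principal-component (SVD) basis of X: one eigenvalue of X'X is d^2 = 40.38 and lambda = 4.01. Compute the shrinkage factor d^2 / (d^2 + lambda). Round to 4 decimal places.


Denominator = d^2 + lambda = 40.38 + 4.01 = 44.3900.
Shrinkage = 40.38 / 44.3900 = 0.9097.

0.9097


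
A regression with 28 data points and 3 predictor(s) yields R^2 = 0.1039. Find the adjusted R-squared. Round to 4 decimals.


Adjusted R^2 = 1 - (1 - R^2) * (n-1)/(n-p-1).
(1 - R^2) = 0.8961.
(n-1)/(n-p-1) = 27/24.
(1 - R^2) * (n-1) = 0.8961 * 27 = 24.1947.
Divide by (n-p-1): 24.1947 / 24 = 1.0081.
Adj R^2 = 1 - 1.0081 = -0.0081.

-0.0081


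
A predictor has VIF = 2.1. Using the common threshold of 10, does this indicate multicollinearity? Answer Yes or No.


The threshold is 10.
VIF = 2.1 is < 10.
Multicollinearity indication: No.

No


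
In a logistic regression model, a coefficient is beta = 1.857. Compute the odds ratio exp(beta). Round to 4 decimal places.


exp(1.857) = 6.4045.
So the odds ratio is 6.4045.

6.4045


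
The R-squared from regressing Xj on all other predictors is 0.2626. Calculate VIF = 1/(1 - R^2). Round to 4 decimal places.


VIF = 1 / (1 - 0.2626).
= 1 / 0.7374 = 1.3561.

1.3561


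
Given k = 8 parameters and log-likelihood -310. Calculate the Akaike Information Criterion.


AIC = 2k - 2*loglik = 2(8) - 2(-310).
= 16 + 620 = 636.

636


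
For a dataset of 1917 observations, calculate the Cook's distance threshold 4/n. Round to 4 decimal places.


The threshold is 4/n.
4/1917 = 0.0021.

0.0021


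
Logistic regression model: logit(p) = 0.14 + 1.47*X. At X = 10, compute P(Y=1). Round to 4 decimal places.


z = 0.14 + 1.47 * 10 = 14.8400.
Sigmoid: P = 1 / (1 + exp(-14.8400)) = 1.0000.

1.0000


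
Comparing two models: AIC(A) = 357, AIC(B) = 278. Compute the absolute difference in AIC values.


|AIC_A - AIC_B| = |357 - 278| = 79.
Model B is preferred (lower AIC).

79


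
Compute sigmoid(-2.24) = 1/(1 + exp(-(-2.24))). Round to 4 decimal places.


Compute exp(2.2400) = 9.3933.
Sigmoid = 1 / (1 + 9.3933) = 1 / 10.3933 = 0.0962.

0.0962


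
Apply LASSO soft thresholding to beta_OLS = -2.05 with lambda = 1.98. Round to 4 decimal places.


Absolute value: |-2.05| = 2.05.
Compare to lambda = 1.98.
Since |beta| > lambda, coefficient = sign(beta)*(|beta| - lambda) = -0.0700.

-0.0700


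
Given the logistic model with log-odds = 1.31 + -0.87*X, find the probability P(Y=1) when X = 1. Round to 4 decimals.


Compute z = 1.31 + (-0.87)(1) = 0.4400.
exp(-z) = 0.6440.
P = 1/(1 + 0.6440) = 0.6083.

0.6083


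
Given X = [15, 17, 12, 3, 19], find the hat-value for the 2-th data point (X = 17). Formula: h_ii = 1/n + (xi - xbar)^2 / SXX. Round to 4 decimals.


Compute xbar = 13.2000 with n = 5 observations.
SXX = 156.8000.
Leverage = 1/5 + (17 - 13.2000)^2/156.8000 = 0.2921.

0.2921


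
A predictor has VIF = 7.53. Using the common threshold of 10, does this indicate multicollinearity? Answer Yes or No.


Compare VIF = 7.53 to the threshold of 10.
7.53 < 10, so the answer is No.

No


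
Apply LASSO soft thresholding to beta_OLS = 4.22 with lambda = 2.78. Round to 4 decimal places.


Check: |4.22| = 4.22 vs lambda = 2.78.
Since |beta| > lambda, coefficient = sign(beta)*(|beta| - lambda) = 1.4400.
Soft-thresholded coefficient = 1.4400.

1.4400


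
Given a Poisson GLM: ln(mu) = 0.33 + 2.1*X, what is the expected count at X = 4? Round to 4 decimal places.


Linear predictor: eta = 0.33 + (2.1)(4) = 8.7300.
Expected count: mu = exp(8.7300) = 6185.7281.

6185.7281


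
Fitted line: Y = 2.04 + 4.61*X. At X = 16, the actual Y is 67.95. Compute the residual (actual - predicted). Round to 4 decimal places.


Fitted value at X = 16 is yhat = 2.04 + 4.61*16 = 75.8000.
Residual = 67.95 - 75.8000 = -7.8500.

-7.8500


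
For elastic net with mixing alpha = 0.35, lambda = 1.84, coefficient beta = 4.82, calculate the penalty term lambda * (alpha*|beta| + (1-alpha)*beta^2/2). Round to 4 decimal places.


Compute:
L1 = 0.35 * 4.82 = 1.6870.
L2 = 0.65 * 4.82^2 / 2 = 7.5505.
Penalty = 1.84 * (1.6870 + 7.5505) = 16.9971.

16.9971


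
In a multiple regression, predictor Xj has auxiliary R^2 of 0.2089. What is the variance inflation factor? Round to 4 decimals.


Using VIF = 1/(1 - R^2_j):
1 - 0.2089 = 0.7911.
VIF = 1.2641.

1.2641


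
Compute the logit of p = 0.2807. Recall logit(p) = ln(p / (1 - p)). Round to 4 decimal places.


1 - p = 0.7193.
p/(1-p) = 0.3902.
logit = ln(0.3902) = -0.9410.

-0.9410


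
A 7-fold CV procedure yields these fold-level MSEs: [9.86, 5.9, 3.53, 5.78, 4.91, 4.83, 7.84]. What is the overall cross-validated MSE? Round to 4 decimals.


Sum of fold MSEs = 42.6500.
Average = 42.6500 / 7 = 6.0929.

6.0929


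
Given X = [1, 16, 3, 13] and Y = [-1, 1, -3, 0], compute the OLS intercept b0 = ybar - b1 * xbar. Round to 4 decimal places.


First find the slope: b1 = 0.1889.
Means: xbar = 8.2500, ybar = -0.7500.
b0 = ybar - b1 * xbar = -0.7500 - 0.1889 * 8.2500 = -2.3088.

-2.3088


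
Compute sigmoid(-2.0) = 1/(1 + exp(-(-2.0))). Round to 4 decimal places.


First, exp(2.0000) = 7.3891.
Then sigma(z) = 1/(1 + 7.3891) = 0.1192.

0.1192


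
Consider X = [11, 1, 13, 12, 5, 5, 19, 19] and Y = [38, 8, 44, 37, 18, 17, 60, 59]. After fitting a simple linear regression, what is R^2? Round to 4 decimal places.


The fitted line is Y = 3.9231 + 2.9367*X.
SSres = 16.2805, SStot = 2636.8750.
R^2 = 1 - SSres/SStot = 0.9938.

0.9938


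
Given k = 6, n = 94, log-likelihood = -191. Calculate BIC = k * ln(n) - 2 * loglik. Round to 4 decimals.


ln(94) = 4.543295.
k * ln(n) = 6 * 4.543295 = 27.259770.
-2L = 382.
BIC = 27.259770 + 382 = 409.259770, which rounds to 409.2598.

409.2598


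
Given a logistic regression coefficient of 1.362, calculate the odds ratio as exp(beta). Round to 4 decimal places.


Odds ratio = exp(beta) = exp(1.362).
= 3.9040.

3.9040


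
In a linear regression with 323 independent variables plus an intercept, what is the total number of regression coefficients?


Including the intercept, the model has 323 predictor coefficients + 1 intercept.
Total = 324.

324


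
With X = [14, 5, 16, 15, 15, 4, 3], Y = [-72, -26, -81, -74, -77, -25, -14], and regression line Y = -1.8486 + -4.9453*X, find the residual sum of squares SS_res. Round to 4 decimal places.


For each point, residual = actual - predicted.
Residuals: [-0.9172, 0.5751, -0.0266, 2.0281, -0.9719, -3.3702, 2.6845].
Sum of squared residuals = 24.7953.

24.7953


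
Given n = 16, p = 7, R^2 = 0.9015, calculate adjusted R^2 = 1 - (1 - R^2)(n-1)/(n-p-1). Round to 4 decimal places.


Plug in: Adj R^2 = 1 - (1 - 0.9015) * 15/8.
= 1 - 0.0985 * 15/8
= 1 - 1.4775 / 8
= 1 - 0.1847 = 0.8153.

0.8153


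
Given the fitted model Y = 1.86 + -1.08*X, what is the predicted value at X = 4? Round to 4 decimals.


Plug X = 4 into Y = 1.86 + -1.08*X:
Y = 1.86 + -4.3200 = -2.4600.

-2.4600


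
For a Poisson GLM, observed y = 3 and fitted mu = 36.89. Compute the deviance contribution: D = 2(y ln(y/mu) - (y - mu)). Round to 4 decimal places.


Compute y*ln(y/mu) = 3*ln(3/36.89) = 3*-2.509328 = -7.527984.
y - mu = -33.89.
D = 2*(-7.527984 - (-33.89)) = 52.724032, which rounds to 52.7240.

52.7240


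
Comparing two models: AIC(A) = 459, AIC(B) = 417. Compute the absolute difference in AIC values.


Compute |459 - 417| = 42.
Model B has the smaller AIC.

42


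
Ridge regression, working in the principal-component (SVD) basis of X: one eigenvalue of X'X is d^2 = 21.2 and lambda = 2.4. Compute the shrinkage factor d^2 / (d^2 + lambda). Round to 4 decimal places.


d^2 + lambda = 21.2 + 2.4 = 23.6000.
Shrinkage factor = 21.2/23.6000 = 0.8983.

0.8983


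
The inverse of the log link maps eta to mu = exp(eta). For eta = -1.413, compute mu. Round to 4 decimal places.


mu = exp(eta) = exp(-1.413).
= 0.2434.

0.2434


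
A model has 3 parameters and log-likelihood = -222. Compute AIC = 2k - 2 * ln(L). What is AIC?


Compute:
2k = 2*3 = 6.
-2*loglik = -2*(-222) = 444.
AIC = 6 + 444 = 450.

450


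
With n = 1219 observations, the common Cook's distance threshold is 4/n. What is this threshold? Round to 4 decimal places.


Using the rule of thumb:
Threshold = 4 / 1219 = 0.0033.

0.0033


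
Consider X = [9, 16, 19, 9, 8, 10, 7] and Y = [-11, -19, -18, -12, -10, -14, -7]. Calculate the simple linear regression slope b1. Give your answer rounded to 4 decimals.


First compute the means: xbar = 11.1429, ybar = -13.0000.
Then S_xx = sum((xi - xbar)^2) = 122.8571.
S_xy = sum((xi - xbar)(yi - ybar)) = -108.0000.
b1 = S_xy / S_xx = -108.0000 / 122.8571 = -0.8791.

-0.8791


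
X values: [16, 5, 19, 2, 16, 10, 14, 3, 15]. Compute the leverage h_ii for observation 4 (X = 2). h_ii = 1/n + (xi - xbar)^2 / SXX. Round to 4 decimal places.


Mean of X: xbar = 11.1111.
SXX = 320.8889.
For X = 2: h = 1/9 + (2 - 11.1111)^2/320.8889 = 0.3698.

0.3698


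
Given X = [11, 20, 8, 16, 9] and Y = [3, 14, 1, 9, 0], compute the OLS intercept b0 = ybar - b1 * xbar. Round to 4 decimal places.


First find the slope: b1 = 1.1615.
Means: xbar = 12.8000, ybar = 5.4000.
b0 = ybar - b1 * xbar = 5.4000 - 1.1615 * 12.8000 = -9.4669.

-9.4669


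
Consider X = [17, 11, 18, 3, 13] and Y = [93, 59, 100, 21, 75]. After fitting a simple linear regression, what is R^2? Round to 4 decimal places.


After computing the OLS fit (b0=4.4134, b1=5.2570):
SSres = 17.7430, SStot = 3975.2000.
R^2 = 1 - 17.7430/3975.2000 = 0.9955.

0.9955


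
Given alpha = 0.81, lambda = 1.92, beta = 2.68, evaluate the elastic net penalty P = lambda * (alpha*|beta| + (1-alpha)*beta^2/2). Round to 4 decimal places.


Compute:
L1 = 0.81 * 2.68 = 2.1708.
L2 = 0.19 * 2.68^2 / 2 = 0.6823.
Penalty = 1.92 * (2.1708 + 0.6823) = 5.4780.

5.4780


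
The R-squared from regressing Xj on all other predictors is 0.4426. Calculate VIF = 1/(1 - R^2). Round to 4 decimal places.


VIF = 1 / (1 - 0.4426).
= 1 / 0.5574 = 1.7940.

1.7940


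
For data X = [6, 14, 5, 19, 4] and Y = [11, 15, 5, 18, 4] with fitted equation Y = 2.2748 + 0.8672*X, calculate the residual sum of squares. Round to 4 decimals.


Predicted values from Y = 2.2748 + 0.8672*X.
Residuals: [3.5220, 0.5844, -1.6108, -0.7516, -1.7436].
SSres = 18.9457.

18.9457


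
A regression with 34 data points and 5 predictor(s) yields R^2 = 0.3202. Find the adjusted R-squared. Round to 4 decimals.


Using the formula:
(1 - 0.3202) = 0.6798.
Multiply by 33/28: 0.6798 * 33 = 22.4334, then 22.4334 / 28 = 0.8012.
Adj R^2 = 1 - 0.8012 = 0.1988.

0.1988


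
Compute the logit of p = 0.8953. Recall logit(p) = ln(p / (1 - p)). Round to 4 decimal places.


Compute the odds: 0.8953/0.1047 = 8.5511.
Take the natural log: ln(8.5511) = 2.1461.

2.1461


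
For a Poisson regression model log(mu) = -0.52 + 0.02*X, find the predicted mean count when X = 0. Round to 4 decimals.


eta = -0.52 + 0.02 * 0 = -0.5200.
mu = exp(-0.5200) = 0.5945.

0.5945


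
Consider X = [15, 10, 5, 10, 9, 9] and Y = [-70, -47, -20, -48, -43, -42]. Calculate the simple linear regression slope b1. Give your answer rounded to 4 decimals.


Calculate xbar = 9.6667, ybar = -45.0000.
S_xx = 51.3333, S_xy = -255.0000.
Using b1 = S_xy / S_xx = -255.0000 / 51.3333, we get b1 = -4.9675.

-4.9675


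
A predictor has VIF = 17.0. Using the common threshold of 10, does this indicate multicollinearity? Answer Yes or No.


Check: VIF = 17.0 vs threshold = 10.
Since 17.0 >= 10, the answer is Yes.

Yes


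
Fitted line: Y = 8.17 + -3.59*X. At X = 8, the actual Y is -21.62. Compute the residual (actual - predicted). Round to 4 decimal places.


Predicted = 8.17 + -3.59 * 8 = -20.5500.
Residual = -21.62 - -20.5500 = -1.0700.

-1.0700


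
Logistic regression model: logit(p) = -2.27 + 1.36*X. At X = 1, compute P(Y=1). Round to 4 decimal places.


Linear predictor: z = -2.27 + 1.36 * 1 = -0.9100.
P = 1/(1 + exp(0.9100)) = 1/(1 + 2.4843) = 0.2870.

0.2870


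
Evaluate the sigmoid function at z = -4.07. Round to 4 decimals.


exp(4.0700) = 58.5570.
1 + exp(-z) = 59.5570.
sigmoid = 1/59.5570 = 0.0168.

0.0168


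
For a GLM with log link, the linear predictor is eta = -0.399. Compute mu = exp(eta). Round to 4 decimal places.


The inverse log link gives:
mu = exp(-0.399) = 0.6710.

0.6710


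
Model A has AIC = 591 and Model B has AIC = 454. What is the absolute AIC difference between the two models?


|AIC_A - AIC_B| = |591 - 454| = 137.
Model B is preferred (lower AIC).

137


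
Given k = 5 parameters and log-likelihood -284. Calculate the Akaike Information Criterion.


Compute:
2k = 2*5 = 10.
-2*loglik = -2*(-284) = 568.
AIC = 10 + 568 = 578.

578


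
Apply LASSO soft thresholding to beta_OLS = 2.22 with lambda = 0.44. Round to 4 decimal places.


|beta_OLS| = 2.22.
lambda = 0.44.
Since |beta| > lambda, coefficient = sign(beta)*(|beta| - lambda) = 1.7800.
Result = 1.7800.

1.7800


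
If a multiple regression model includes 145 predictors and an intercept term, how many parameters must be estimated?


Total coefficients = number of predictors + 1 (for the intercept).
= 145 + 1 = 146.

146


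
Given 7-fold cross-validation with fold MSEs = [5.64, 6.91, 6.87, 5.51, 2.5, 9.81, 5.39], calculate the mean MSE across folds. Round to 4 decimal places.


Add all fold MSEs: 42.6300.
Divide by k = 7: 42.6300/7 = 6.0900.

6.0900


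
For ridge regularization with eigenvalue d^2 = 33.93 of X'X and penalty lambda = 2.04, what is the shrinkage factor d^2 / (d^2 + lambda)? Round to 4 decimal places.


Denominator = d^2 + lambda = 33.93 + 2.04 = 35.9700.
Shrinkage = 33.93 / 35.9700 = 0.9433.

0.9433


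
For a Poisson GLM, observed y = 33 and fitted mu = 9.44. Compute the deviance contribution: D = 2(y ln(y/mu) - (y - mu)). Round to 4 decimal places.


First: ln(33/9.44) = 1.251552.
Then: 33 * 1.251552 = 41.301216.
y - mu = 33 - 9.44 = 23.56.
D = 2(41.301216 - 23.56) = 35.482432, which rounds to 35.4824.

35.4824


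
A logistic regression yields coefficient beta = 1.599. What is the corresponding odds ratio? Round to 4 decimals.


Odds ratio = exp(beta) = exp(1.599).
= 4.9481.

4.9481


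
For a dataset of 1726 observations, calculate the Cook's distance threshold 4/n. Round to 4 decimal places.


The threshold is 4/n.
4/1726 = 0.0023.

0.0023


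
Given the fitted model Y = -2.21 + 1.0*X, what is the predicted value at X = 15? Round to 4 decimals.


Substitute X = 15 into the equation:
Y = -2.21 + 1.0 * 15 = -2.21 + 15.0000 = 12.7900.

12.7900


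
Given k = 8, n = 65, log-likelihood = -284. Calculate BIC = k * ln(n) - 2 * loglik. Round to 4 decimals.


k * ln(n) = 8 * ln(65) = 8 * 4.174387 = 33.395096.
-2 * loglik = -2 * (-284) = 568.
BIC = 33.395096 + 568 = 601.395096, which rounds to 601.3951.

601.3951


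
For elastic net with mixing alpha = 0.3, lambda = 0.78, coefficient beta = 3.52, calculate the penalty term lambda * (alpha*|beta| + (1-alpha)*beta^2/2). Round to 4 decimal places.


Compute:
L1 = 0.3 * 3.52 = 1.0560.
L2 = 0.7 * 3.52^2 / 2 = 4.3366.
Penalty = 0.78 * (1.0560 + 4.3366) = 4.2063.

4.2063


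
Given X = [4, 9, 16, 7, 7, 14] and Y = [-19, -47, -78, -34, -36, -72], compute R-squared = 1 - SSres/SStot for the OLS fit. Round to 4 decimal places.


The fitted line is Y = -0.1216 + -5.0047*X.
SSres = 14.8310, SStot = 2657.3333.
R^2 = 1 - SSres/SStot = 0.9944.

0.9944


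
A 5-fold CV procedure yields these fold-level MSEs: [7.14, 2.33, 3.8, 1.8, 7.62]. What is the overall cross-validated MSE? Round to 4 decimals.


Add all fold MSEs: 22.6900.
Divide by k = 5: 22.6900/5 = 4.5380.

4.5380


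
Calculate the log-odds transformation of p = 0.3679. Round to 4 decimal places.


Compute the odds: 0.3679/0.6321 = 0.5820.
Take the natural log: ln(0.5820) = -0.5412.

-0.5412


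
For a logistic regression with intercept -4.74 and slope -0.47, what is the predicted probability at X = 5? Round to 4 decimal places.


z = -4.74 + -0.47 * 5 = -7.0900.
Sigmoid: P = 1 / (1 + exp(7.0900)) = 0.0008.

0.0008


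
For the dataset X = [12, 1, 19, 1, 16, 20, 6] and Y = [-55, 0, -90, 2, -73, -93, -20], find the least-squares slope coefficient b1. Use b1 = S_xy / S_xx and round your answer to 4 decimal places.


The sample means are xbar = 10.7143 and ybar = -47.0000.
Compute S_xx = 395.4286 and S_xy = -1991.0000.
Slope b1 = S_xy / S_xx = -1991.0000 / 395.4286 = -5.0350.

-5.0350


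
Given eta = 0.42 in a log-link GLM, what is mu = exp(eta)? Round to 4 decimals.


mu = exp(eta) = exp(0.42).
= 1.5220.

1.5220


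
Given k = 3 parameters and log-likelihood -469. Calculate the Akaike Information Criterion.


AIC = 2*3 - 2*(-469).
= 6 + 938 = 944.

944


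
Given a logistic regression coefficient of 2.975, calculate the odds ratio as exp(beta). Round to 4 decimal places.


The odds ratio is computed as:
OR = e^(2.975) = 19.5896.

19.5896


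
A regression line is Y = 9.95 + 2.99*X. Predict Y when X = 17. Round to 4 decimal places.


Substitute X = 17 into the equation:
Y = 9.95 + 2.99 * 17 = 9.95 + 50.8300 = 60.7800.

60.7800


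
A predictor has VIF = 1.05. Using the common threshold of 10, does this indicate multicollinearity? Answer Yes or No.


The threshold is 10.
VIF = 1.05 is < 10.
Multicollinearity indication: No.

No


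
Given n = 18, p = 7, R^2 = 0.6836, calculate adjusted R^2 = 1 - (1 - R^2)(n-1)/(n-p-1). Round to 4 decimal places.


Adjusted R^2 = 1 - (1 - R^2) * (n-1)/(n-p-1).
(1 - R^2) = 0.3164.
(n-1)/(n-p-1) = 17/10.
(1 - R^2) * (n-1) = 0.3164 * 17 = 5.3788.
Divide by (n-p-1): 5.3788 / 10 = 0.5379.
Adj R^2 = 1 - 0.5379 = 0.4621.

0.4621


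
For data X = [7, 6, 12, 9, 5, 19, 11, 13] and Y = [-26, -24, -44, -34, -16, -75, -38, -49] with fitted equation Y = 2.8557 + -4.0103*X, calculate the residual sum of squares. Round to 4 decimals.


For each point, residual = actual - predicted.
Residuals: [-0.7836, -2.7939, 1.2679, -0.7630, 1.1958, -1.6600, 3.2576, 0.2782].
Sum of squared residuals = 25.4845.

25.4845
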